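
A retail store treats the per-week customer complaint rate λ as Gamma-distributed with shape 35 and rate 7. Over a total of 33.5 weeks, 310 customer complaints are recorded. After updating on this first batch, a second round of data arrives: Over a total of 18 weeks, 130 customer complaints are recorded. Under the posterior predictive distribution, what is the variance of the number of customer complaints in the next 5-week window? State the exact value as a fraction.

Total count 310 over total exposure 33.5 weeks.
After the first batch: Gamma(35 + 310, 7 + 33.5) = Gamma(345, 81/2).
Total count 130 over total exposure 18 weeks.
After the second batch: Gamma(345 + 130, 81/2 + 18) = Gamma(475, 117/2).
The posterior predictive for a window of length T is Negative Binomial with variance T·α'·(β'+T)/β'² = 5·475·(127/2)/(13689/4) = 603250/13689.

603250/13689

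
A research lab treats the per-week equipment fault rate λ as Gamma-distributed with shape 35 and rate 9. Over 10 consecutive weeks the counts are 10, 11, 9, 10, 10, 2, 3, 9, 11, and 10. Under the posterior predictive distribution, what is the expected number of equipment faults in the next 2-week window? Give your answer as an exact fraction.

Total count: 10 + 11 + 9 + 10 + 10 + 2 + 3 + 9 + 11 + 10 = 85.
Total exposure: 10 weeks.
Posterior: α' = 35 + 85 = 120, β' = 9 + 10 = 19.
Predictive mean over a 2-week window = T·E[λ|data] = 2·120/19 = 240/19.

240/19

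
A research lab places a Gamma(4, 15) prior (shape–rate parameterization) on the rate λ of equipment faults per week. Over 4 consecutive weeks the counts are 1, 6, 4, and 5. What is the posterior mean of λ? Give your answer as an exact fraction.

Total count: 1 + 6 + 4 + 5 = 16.
Total exposure: 4 weeks.
By Gamma–Poisson conjugacy, the posterior is Gamma(α + Σx, β + Σt) = Gamma(4 + 16, 15 + 4) = Gamma(20, 19).
Posterior mean = α'/β' = 20/19.

20/19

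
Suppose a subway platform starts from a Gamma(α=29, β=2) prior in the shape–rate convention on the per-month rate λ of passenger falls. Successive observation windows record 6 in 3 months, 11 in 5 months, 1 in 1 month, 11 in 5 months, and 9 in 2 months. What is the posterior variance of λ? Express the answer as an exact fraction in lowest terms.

67/324

Total count: 6 + 11 + 1 + 11 + 9 = 38.
Total exposure: 3 + 5 + 1 + 5 + 2 = 16 months.
Posterior: α' = 29 + 38 = 67, β' = 2 + 16 = 18.
Posterior variance = α'/β'² = 67/324.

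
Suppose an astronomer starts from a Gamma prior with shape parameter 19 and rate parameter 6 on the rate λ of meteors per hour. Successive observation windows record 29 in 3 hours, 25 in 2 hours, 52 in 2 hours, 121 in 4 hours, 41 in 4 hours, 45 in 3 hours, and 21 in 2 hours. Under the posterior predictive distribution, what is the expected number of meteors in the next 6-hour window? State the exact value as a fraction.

1059/13

Total count: 29 + 25 + 52 + 121 + 41 + 45 + 21 = 334.
Total exposure: 3 + 2 + 2 + 4 + 4 + 3 + 2 = 20 hours.
By Gamma–Poisson conjugacy, the posterior is Gamma(α + Σx, β + Σt) = Gamma(19 + 334, 6 + 20) = Gamma(353, 26).
Predictive mean over a 6-hour window = T·E[λ|data] = 6·353/26 = 1059/13.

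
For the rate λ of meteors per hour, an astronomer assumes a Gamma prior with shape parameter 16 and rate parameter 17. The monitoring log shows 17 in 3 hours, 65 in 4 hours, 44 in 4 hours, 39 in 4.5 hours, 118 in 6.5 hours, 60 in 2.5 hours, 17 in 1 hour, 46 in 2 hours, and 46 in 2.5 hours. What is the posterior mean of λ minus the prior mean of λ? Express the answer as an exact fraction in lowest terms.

7204/799

Total count: 17 + 65 + 44 + 39 + 118 + 60 + 17 + 46 + 46 = 452.
Total exposure: 3 + 4 + 4 + 4.5 + 6.5 + 2.5 + 1 + 2 + 2.5 = 30 hours.
Posterior: α' = 16 + 452 = 468, β' = 17 + 30 = 47.
Posterior mean = 468/47 = 468/47; prior mean = 16/17 = 16/17. Difference = 468/47 − 16/17 = 7204/799.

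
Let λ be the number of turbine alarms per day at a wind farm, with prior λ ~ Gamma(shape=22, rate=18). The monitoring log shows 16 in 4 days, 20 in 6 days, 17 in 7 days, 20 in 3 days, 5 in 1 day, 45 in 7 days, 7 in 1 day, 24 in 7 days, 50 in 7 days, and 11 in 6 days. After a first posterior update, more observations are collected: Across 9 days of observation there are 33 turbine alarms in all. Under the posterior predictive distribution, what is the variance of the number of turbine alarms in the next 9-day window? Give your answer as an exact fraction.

103275/2888

Total count: 16 + 20 + 17 + 20 + 5 + 45 + 7 + 24 + 50 + 11 = 215.
Total exposure: 4 + 6 + 7 + 3 + 1 + 7 + 1 + 7 + 7 + 6 = 49 days.
After the first batch: Gamma(22 + 215, 18 + 49) = Gamma(237, 67).
Total count 33 over total exposure 9 days.
After the second batch: Gamma(237 + 33, 67 + 9) = Gamma(270, 76).
The posterior predictive for a window of length T is Negative Binomial with variance T·α'·(β'+T)/β'² = 9·270·85/5776 = 103275/2888.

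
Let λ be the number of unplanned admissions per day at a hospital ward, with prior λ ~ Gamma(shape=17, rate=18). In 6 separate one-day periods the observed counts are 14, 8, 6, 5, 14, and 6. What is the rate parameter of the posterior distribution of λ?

Total count: 14 + 8 + 6 + 5 + 14 + 6 = 53.
Total exposure: 6 days.
Conjugate update: add total count to the shape and total exposure to the rate, giving Gamma(70, 24).

24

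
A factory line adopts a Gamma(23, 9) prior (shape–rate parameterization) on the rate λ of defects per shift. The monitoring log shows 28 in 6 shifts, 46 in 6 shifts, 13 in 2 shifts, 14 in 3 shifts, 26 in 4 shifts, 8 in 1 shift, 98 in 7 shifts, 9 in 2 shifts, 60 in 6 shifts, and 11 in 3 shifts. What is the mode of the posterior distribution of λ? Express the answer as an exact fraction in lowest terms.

Total count: 28 + 46 + 13 + 14 + 26 + 8 + 98 + 9 + 60 + 11 = 313.
Total exposure: 6 + 6 + 2 + 3 + 4 + 1 + 7 + 2 + 6 + 3 = 40 shifts.
Conjugate update: add total count to the shape and total exposure to the rate, giving Gamma(336, 49).
Posterior mode = (α'−1)/β' = 335/49.

335/49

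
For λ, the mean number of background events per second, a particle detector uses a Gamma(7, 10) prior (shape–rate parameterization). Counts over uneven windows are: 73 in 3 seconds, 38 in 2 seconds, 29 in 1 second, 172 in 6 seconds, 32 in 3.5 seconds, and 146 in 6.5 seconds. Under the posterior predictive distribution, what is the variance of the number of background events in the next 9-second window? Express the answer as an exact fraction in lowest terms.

183393/1024

Total count: 73 + 38 + 29 + 172 + 32 + 146 = 490.
Total exposure: 3 + 2 + 1 + 6 + 3.5 + 6.5 = 22 seconds.
The Gamma prior is conjugate for the Poisson rate, so λ | data ~ Gamma(7+490, 10+22) = Gamma(497, 32).
The posterior predictive for a window of length T is Negative Binomial with variance T·α'·(β'+T)/β'² = 9·497·41/1024 = 183393/1024.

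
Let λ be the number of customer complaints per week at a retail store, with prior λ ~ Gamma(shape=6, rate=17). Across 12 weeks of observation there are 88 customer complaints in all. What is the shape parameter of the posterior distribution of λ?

Total count 88 over total exposure 12 weeks.
The Gamma prior is conjugate for the Poisson rate, so λ | data ~ Gamma(6+88, 17+12) = Gamma(94, 29).

94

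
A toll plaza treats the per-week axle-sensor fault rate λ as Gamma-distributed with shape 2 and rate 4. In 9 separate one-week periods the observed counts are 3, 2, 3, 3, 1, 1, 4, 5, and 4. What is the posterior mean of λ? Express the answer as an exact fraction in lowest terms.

Total count: 3 + 2 + 3 + 3 + 1 + 1 + 4 + 5 + 4 = 26.
Total exposure: 9 weeks.
By Gamma–Poisson conjugacy, the posterior is Gamma(α + Σx, β + Σt) = Gamma(2 + 26, 4 + 9) = Gamma(28, 13).
Posterior mean = α'/β' = 28/13.

28/13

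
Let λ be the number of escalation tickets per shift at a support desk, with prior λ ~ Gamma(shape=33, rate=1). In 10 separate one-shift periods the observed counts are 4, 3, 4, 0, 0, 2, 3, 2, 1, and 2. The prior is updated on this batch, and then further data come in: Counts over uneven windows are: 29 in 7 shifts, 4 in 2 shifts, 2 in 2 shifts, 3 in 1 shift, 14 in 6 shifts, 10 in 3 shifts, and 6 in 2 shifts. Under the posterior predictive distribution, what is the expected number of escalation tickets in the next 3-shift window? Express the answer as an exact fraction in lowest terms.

183/17

Total count: 4 + 3 + 4 + 0 + 0 + 2 + 3 + 2 + 1 + 2 = 21.
Total exposure: 10 shifts.
After the first batch: Gamma(33 + 21, 1 + 10) = Gamma(54, 11).
Total count: 29 + 4 + 2 + 3 + 14 + 10 + 6 = 68.
Total exposure: 7 + 2 + 2 + 1 + 6 + 3 + 2 = 23 shifts.
After the second batch: Gamma(54 + 68, 11 + 23) = Gamma(122, 34).
Predictive mean over a 3-shift window = T·E[λ|data] = 3·122/34 = 183/17.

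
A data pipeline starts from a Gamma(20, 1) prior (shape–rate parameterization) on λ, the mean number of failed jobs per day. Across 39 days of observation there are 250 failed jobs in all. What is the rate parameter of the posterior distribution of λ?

Total count 250 over total exposure 39 days.
The Gamma prior is conjugate for the Poisson rate, so λ | data ~ Gamma(20+250, 1+39) = Gamma(270, 40).

40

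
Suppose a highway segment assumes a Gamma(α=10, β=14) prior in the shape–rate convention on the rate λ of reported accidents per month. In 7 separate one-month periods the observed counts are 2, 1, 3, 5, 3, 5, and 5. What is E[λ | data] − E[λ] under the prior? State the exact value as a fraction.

19/21

Total count: 2 + 1 + 3 + 5 + 3 + 5 + 5 = 24.
Total exposure: 7 months.
The Gamma prior is conjugate for the Poisson rate, so λ | data ~ Gamma(10+24, 14+7) = Gamma(34, 21).
Posterior mean = 34/21 = 34/21; prior mean = 10/14 = 5/7. Difference = 34/21 − 5/7 = 19/21.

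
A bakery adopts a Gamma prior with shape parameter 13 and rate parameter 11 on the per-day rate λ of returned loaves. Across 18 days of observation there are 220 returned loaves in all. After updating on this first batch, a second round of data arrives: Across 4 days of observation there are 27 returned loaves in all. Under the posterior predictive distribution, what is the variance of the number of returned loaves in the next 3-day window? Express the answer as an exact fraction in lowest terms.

Total count 220 over total exposure 18 days.
After the first batch: Gamma(13 + 220, 11 + 18) = Gamma(233, 29).
Total count 27 over total exposure 4 days.
After the second batch: Gamma(233 + 27, 29 + 4) = Gamma(260, 33).
The posterior predictive for a window of length T is Negative Binomial with variance T·α'·(β'+T)/β'² = 3·260·36/1089 = 3120/121.

3120/121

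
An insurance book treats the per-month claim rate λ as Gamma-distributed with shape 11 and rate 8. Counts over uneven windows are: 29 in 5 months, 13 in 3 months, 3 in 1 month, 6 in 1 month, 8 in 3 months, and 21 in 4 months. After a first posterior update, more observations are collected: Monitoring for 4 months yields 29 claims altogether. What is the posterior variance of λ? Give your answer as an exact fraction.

Total count: 29 + 13 + 3 + 6 + 8 + 21 = 80.
Total exposure: 5 + 3 + 1 + 1 + 3 + 4 = 17 months.
After the first batch: Gamma(11 + 80, 8 + 17) = Gamma(91, 25).
Total count 29 over total exposure 4 months.
After the second batch: Gamma(91 + 29, 25 + 4) = Gamma(120, 29).
Posterior variance = α'/β'² = 120/841.

120/841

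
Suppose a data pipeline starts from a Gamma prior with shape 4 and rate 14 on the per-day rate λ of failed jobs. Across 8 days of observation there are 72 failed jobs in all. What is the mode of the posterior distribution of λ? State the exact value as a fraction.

Total count 72 over total exposure 8 days.
Gamma(α, β) with Poisson data over total exposure Σt gives posterior Gamma(α+Σx, β+Σt) = Gamma(76, 22).
Posterior mode = (α'−1)/β' = 75/22.

75/22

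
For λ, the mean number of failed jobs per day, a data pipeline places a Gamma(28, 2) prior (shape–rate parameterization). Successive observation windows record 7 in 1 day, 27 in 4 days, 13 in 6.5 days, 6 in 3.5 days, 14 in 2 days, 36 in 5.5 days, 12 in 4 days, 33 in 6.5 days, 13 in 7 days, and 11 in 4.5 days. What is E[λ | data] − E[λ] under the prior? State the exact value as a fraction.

Total count: 7 + 27 + 13 + 6 + 14 + 36 + 12 + 33 + 13 + 11 = 172.
Total exposure: 1 + 4 + 6.5 + 3.5 + 2 + 5.5 + 4 + 6.5 + 7 + 4.5 = 44.5 days.
Conjugate update: add total count to the shape and total exposure to the rate, giving Gamma(200, 93/2).
Posterior mean = 200/(93/2) = 400/93; prior mean = 28/2 = 14. Difference = 400/93 − 14 = -902/93.

-902/93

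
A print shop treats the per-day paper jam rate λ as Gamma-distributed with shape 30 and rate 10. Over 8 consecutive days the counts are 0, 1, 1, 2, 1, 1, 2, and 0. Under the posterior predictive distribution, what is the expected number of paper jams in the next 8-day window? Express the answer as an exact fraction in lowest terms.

152/9

Total count: 0 + 1 + 1 + 2 + 1 + 1 + 2 + 0 = 8.
Total exposure: 8 days.
The Gamma prior is conjugate for the Poisson rate, so λ | data ~ Gamma(30+8, 10+8) = Gamma(38, 18).
Predictive mean over an 8-day window = T·E[λ|data] = 8·38/18 = 152/9.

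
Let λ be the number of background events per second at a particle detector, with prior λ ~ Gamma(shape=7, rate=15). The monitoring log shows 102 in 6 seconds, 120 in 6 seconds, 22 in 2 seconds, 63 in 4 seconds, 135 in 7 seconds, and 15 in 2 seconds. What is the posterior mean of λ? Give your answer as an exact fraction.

232/21

Total count: 102 + 120 + 22 + 63 + 135 + 15 = 457.
Total exposure: 6 + 6 + 2 + 4 + 7 + 2 = 27 seconds.
By Gamma–Poisson conjugacy, the posterior is Gamma(α + Σx, β + Σt) = Gamma(7 + 457, 15 + 27) = Gamma(464, 42).
Posterior mean = α'/β' = 464/42 = 232/21.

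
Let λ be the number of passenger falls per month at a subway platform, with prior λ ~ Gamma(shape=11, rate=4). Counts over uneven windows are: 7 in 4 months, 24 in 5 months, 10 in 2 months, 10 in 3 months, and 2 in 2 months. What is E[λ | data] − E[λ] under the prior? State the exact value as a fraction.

Total count: 7 + 24 + 10 + 10 + 2 = 53.
Total exposure: 4 + 5 + 2 + 3 + 2 = 16 months.
The Gamma prior is conjugate for the Poisson rate, so λ | data ~ Gamma(11+53, 4+16) = Gamma(64, 20).
Posterior mean = 64/20 = 16/5; prior mean = 11/4 = 11/4. Difference = 16/5 − 11/4 = 9/20.

9/20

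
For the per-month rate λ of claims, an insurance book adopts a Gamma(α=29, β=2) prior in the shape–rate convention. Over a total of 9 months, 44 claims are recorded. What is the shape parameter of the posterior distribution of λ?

73

Total count 44 over total exposure 9 months.
The Gamma prior is conjugate for the Poisson rate, so λ | data ~ Gamma(29+44, 2+9) = Gamma(73, 11).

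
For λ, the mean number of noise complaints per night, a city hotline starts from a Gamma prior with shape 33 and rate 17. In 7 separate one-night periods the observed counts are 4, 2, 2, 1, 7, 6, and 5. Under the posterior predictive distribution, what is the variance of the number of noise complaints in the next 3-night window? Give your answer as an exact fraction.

Total count: 4 + 2 + 2 + 1 + 7 + 6 + 5 = 27.
Total exposure: 7 nights.
The Gamma prior is conjugate for the Poisson rate, so λ | data ~ Gamma(33+27, 17+7) = Gamma(60, 24).
The posterior predictive for a window of length T is Negative Binomial with variance T·α'·(β'+T)/β'² = 3·60·27/576 = 135/16.

135/16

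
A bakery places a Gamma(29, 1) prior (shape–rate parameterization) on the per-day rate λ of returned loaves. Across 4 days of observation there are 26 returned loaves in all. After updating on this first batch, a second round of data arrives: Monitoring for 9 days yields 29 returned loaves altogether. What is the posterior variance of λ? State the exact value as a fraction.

Total count 26 over total exposure 4 days.
After the first batch: Gamma(29 + 26, 1 + 4) = Gamma(55, 5).
Total count 29 over total exposure 9 days.
After the second batch: Gamma(55 + 29, 5 + 9) = Gamma(84, 14).
Posterior variance = α'/β'² = 84/196 = 3/7.

3/7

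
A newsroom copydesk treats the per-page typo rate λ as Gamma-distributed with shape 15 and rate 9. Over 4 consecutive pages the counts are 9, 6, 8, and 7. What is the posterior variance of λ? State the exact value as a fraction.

Total count: 9 + 6 + 8 + 7 = 30.
Total exposure: 4 pages.
Posterior: α' = 15 + 30 = 45, β' = 9 + 4 = 13.
Posterior variance = α'/β'² = 45/169.

45/169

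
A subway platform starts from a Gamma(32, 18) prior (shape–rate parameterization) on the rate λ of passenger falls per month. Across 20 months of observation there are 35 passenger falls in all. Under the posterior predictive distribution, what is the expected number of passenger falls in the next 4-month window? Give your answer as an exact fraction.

Total count 35 over total exposure 20 months.
The Gamma prior is conjugate for the Poisson rate, so λ | data ~ Gamma(32+35, 18+20) = Gamma(67, 38).
Predictive mean over a 4-month window = T·E[λ|data] = 4·67/38 = 134/19.

134/19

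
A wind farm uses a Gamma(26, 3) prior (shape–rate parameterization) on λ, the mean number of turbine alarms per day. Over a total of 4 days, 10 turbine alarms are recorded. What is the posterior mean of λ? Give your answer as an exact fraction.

Total count 10 over total exposure 4 days.
The Gamma prior is conjugate for the Poisson rate, so λ | data ~ Gamma(26+10, 3+4) = Gamma(36, 7).
Posterior mean = α'/β' = 36/7.

36/7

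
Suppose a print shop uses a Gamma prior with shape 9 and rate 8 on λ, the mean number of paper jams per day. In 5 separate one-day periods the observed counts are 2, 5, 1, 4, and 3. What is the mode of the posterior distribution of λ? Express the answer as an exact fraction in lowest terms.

Total count: 2 + 5 + 1 + 4 + 3 = 15.
Total exposure: 5 days.
Gamma(α, β) with Poisson data over total exposure Σt gives posterior Gamma(α+Σx, β+Σt) = Gamma(24, 13).
Posterior mode = (α'−1)/β' = 23/13.

23/13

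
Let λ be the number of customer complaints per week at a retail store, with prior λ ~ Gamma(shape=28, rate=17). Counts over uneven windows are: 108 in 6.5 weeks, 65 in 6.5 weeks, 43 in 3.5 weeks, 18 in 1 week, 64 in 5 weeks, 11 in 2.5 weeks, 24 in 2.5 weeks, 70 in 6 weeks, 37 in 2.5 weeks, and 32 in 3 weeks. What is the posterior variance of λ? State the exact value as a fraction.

Total count: 108 + 65 + 43 + 18 + 64 + 11 + 24 + 70 + 37 + 32 = 472.
Total exposure: 6.5 + 6.5 + 3.5 + 1 + 5 + 2.5 + 2.5 + 6 + 2.5 + 3 = 39 weeks.
The Gamma prior is conjugate for the Poisson rate, so λ | data ~ Gamma(28+472, 17+39) = Gamma(500, 56).
Posterior variance = α'/β'² = 500/3136 = 125/784.

125/784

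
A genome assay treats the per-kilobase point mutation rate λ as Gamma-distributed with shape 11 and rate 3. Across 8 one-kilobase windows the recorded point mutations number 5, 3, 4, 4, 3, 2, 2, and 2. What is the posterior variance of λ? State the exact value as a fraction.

Total count: 5 + 3 + 4 + 4 + 3 + 2 + 2 + 2 = 25.
Total exposure: 8 kilobases.
Gamma(α, β) with Poisson data over total exposure Σt gives posterior Gamma(α+Σx, β+Σt) = Gamma(36, 11).
Posterior variance = α'/β'² = 36/121.

36/121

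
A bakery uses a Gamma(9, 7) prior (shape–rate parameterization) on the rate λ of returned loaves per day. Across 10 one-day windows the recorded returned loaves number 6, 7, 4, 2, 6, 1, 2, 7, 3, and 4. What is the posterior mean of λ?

Total count: 6 + 7 + 4 + 2 + 6 + 1 + 2 + 7 + 3 + 4 = 42.
Total exposure: 10 days.
Conjugate update: add total count to the shape and total exposure to the rate, giving Gamma(51, 17).
Posterior mean = α'/β' = 51/17 = 3.

3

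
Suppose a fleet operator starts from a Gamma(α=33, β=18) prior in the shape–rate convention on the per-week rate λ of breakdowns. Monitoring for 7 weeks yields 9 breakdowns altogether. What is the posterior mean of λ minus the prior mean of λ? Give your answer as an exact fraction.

-23/150

Total count 9 over total exposure 7 weeks.
Posterior: α' = 33 + 9 = 42, β' = 18 + 7 = 25.
Posterior mean = 42/25 = 42/25; prior mean = 33/18 = 11/6. Difference = 42/25 − 11/6 = -23/150.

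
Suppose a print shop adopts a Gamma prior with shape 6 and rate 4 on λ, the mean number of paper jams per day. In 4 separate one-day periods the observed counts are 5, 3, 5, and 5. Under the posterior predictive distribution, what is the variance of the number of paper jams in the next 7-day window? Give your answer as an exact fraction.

315/8

Total count: 5 + 3 + 5 + 5 = 18.
Total exposure: 4 days.
Gamma(α, β) with Poisson data over total exposure Σt gives posterior Gamma(α+Σx, β+Σt) = Gamma(24, 8).
The posterior predictive for a window of length T is Negative Binomial with variance T·α'·(β'+T)/β'² = 7·24·15/64 = 315/8.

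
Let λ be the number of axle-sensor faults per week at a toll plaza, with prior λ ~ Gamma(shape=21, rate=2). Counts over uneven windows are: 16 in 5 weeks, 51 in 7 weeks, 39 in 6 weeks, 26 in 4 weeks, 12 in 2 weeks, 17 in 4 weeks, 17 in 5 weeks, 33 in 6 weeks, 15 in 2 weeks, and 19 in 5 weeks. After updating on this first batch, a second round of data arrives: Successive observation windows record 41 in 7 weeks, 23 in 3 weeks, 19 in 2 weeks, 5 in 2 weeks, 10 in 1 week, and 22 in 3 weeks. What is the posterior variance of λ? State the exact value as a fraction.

193/2178

Total count: 16 + 51 + 39 + 26 + 12 + 17 + 17 + 33 + 15 + 19 = 245.
Total exposure: 5 + 7 + 6 + 4 + 2 + 4 + 5 + 6 + 2 + 5 = 46 weeks.
After the first batch: Gamma(21 + 245, 2 + 46) = Gamma(266, 48).
Total count: 41 + 23 + 19 + 5 + 10 + 22 = 120.
Total exposure: 7 + 3 + 2 + 2 + 1 + 3 = 18 weeks.
After the second batch: Gamma(266 + 120, 48 + 18) = Gamma(386, 66).
Posterior variance = α'/β'² = 386/4356 = 193/2178.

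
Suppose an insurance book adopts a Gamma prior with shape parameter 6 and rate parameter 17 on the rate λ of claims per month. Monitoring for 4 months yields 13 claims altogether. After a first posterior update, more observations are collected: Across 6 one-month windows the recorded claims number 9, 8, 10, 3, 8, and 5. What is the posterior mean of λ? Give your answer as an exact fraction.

Total count 13 over total exposure 4 months.
After the first batch: Gamma(6 + 13, 17 + 4) = Gamma(19, 21).
Total count: 9 + 8 + 10 + 3 + 8 + 5 = 43.
Total exposure: 6 months.
After the second batch: Gamma(19 + 43, 21 + 6) = Gamma(62, 27).
Posterior mean = α'/β' = 62/27.

62/27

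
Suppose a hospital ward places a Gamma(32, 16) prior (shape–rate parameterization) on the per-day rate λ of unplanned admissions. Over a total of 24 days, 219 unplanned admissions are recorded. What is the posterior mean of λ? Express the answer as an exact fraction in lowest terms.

251/40

Total count 219 over total exposure 24 days.
Gamma(α, β) with Poisson data over total exposure Σt gives posterior Gamma(α+Σx, β+Σt) = Gamma(251, 40).
Posterior mean = α'/β' = 251/40.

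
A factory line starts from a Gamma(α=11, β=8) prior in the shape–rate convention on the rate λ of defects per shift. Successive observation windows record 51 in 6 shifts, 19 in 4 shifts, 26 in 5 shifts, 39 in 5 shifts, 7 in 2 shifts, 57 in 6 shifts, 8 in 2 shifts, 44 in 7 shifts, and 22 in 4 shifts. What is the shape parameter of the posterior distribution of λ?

284

Total count: 51 + 19 + 26 + 39 + 7 + 57 + 8 + 44 + 22 = 273.
Total exposure: 6 + 4 + 5 + 5 + 2 + 6 + 2 + 7 + 4 = 41 shifts.
Conjugate update: add total count to the shape and total exposure to the rate, giving Gamma(284, 49).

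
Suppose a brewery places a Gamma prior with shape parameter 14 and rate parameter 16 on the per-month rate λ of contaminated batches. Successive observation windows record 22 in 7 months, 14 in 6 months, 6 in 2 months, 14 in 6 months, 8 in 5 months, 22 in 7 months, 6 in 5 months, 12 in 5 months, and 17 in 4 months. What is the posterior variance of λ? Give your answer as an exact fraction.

Total count: 22 + 14 + 6 + 14 + 8 + 22 + 6 + 12 + 17 = 121.
Total exposure: 7 + 6 + 2 + 6 + 5 + 7 + 5 + 5 + 4 = 47 months.
Conjugate update: add total count to the shape and total exposure to the rate, giving Gamma(135, 63).
Posterior variance = α'/β'² = 135/3969 = 5/147.

5/147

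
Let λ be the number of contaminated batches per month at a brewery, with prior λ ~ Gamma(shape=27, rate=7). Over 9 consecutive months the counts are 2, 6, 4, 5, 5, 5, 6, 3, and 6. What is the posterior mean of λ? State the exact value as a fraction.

69/16

Total count: 2 + 6 + 4 + 5 + 5 + 5 + 6 + 3 + 6 = 42.
Total exposure: 9 months.
Posterior: α' = 27 + 42 = 69, β' = 7 + 9 = 16.
Posterior mean = α'/β' = 69/16.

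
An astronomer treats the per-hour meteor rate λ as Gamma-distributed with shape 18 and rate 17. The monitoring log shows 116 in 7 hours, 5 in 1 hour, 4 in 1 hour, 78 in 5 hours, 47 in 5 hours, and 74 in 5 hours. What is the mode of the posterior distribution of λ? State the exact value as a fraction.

Total count: 116 + 5 + 4 + 78 + 47 + 74 = 324.
Total exposure: 7 + 1 + 1 + 5 + 5 + 5 = 24 hours.
Gamma(α, β) with Poisson data over total exposure Σt gives posterior Gamma(α+Σx, β+Σt) = Gamma(342, 41).
Posterior mode = (α'−1)/β' = 341/41.

341/41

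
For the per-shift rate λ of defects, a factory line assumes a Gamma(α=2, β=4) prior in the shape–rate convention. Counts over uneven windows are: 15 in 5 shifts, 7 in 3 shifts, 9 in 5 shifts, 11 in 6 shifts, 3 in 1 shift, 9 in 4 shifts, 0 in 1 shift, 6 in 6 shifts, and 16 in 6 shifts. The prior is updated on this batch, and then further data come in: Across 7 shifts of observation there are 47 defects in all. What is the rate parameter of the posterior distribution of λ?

48

Total count: 15 + 7 + 9 + 11 + 3 + 9 + 0 + 6 + 16 = 76.
Total exposure: 5 + 3 + 5 + 6 + 1 + 4 + 1 + 6 + 6 = 37 shifts.
After the first batch: Gamma(2 + 76, 4 + 37) = Gamma(78, 41).
Total count 47 over total exposure 7 shifts.
After the second batch: Gamma(78 + 47, 41 + 7) = Gamma(125, 48).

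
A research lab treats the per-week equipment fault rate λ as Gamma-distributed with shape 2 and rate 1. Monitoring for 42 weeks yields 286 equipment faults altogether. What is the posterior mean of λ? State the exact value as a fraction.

288/43

Total count 286 over total exposure 42 weeks.
The Gamma prior is conjugate for the Poisson rate, so λ | data ~ Gamma(2+286, 1+42) = Gamma(288, 43).
Posterior mean = α'/β' = 288/43.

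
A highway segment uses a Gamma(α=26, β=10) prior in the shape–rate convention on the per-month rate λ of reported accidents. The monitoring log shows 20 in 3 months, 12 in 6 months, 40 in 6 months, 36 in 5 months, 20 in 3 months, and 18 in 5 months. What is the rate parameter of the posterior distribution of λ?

38

Total count: 20 + 12 + 40 + 36 + 20 + 18 = 146.
Total exposure: 3 + 6 + 6 + 5 + 3 + 5 = 28 months.
The Gamma prior is conjugate for the Poisson rate, so λ | data ~ Gamma(26+146, 10+28) = Gamma(172, 38).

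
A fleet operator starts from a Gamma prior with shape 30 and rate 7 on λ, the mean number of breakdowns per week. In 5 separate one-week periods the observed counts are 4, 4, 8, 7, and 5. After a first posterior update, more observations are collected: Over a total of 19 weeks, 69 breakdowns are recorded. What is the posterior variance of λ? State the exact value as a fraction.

127/961

Total count: 4 + 4 + 8 + 7 + 5 = 28.
Total exposure: 5 weeks.
After the first batch: Gamma(30 + 28, 7 + 5) = Gamma(58, 12).
Total count 69 over total exposure 19 weeks.
After the second batch: Gamma(58 + 69, 12 + 19) = Gamma(127, 31).
Posterior variance = α'/β'² = 127/961.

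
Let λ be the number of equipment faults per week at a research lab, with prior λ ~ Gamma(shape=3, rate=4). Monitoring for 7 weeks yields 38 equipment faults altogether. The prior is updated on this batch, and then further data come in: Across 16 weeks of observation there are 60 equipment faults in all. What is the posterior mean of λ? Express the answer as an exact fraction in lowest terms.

Total count 38 over total exposure 7 weeks.
After the first batch: Gamma(3 + 38, 4 + 7) = Gamma(41, 11).
Total count 60 over total exposure 16 weeks.
After the second batch: Gamma(41 + 60, 11 + 16) = Gamma(101, 27).
Posterior mean = α'/β' = 101/27.

101/27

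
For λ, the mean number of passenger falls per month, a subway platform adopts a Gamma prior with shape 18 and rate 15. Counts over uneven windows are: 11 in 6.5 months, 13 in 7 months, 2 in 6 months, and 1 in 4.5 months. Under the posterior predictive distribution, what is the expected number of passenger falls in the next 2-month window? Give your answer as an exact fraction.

30/13

Total count: 11 + 13 + 2 + 1 = 27.
Total exposure: 6.5 + 7 + 6 + 4.5 = 24 months.
The Gamma prior is conjugate for the Poisson rate, so λ | data ~ Gamma(18+27, 15+24) = Gamma(45, 39).
Predictive mean over a 2-month window = T·E[λ|data] = 2·45/39 = 30/13.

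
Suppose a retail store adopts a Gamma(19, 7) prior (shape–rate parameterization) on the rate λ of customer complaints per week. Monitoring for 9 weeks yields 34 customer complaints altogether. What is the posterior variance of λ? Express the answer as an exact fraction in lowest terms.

53/256

Total count 34 over total exposure 9 weeks.
Gamma(α, β) with Poisson data over total exposure Σt gives posterior Gamma(α+Σx, β+Σt) = Gamma(53, 16).
Posterior variance = α'/β'² = 53/256.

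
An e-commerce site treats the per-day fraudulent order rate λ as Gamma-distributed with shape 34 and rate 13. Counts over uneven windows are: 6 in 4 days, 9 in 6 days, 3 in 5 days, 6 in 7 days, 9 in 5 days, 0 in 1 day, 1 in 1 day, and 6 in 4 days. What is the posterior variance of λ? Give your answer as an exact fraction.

37/1058

Total count: 6 + 9 + 3 + 6 + 9 + 0 + 1 + 6 = 40.
Total exposure: 4 + 6 + 5 + 7 + 5 + 1 + 1 + 4 = 33 days.
By Gamma–Poisson conjugacy, the posterior is Gamma(α + Σx, β + Σt) = Gamma(34 + 40, 13 + 33) = Gamma(74, 46).
Posterior variance = α'/β'² = 74/2116 = 37/1058.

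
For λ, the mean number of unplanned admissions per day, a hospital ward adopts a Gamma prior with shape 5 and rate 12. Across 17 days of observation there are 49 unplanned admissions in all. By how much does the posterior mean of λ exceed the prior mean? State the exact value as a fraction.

503/348

Total count 49 over total exposure 17 days.
The Gamma prior is conjugate for the Poisson rate, so λ | data ~ Gamma(5+49, 12+17) = Gamma(54, 29).
Posterior mean = 54/29 = 54/29; prior mean = 5/12 = 5/12. Difference = 54/29 − 5/12 = 503/348.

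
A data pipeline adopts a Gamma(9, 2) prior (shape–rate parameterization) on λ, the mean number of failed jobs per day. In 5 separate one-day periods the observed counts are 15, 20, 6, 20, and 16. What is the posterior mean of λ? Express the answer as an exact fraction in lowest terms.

Total count: 15 + 20 + 6 + 20 + 16 = 77.
Total exposure: 5 days.
Conjugate update: add total count to the shape and total exposure to the rate, giving Gamma(86, 7).
Posterior mean = α'/β' = 86/7.

86/7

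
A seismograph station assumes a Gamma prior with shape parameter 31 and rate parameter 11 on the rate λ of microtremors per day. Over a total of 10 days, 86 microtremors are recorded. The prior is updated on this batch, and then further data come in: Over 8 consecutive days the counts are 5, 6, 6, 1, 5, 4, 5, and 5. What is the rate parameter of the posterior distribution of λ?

29

Total count 86 over total exposure 10 days.
After the first batch: Gamma(31 + 86, 11 + 10) = Gamma(117, 21).
Total count: 5 + 6 + 6 + 1 + 5 + 4 + 5 + 5 = 37.
Total exposure: 8 days.
After the second batch: Gamma(117 + 37, 21 + 8) = Gamma(154, 29).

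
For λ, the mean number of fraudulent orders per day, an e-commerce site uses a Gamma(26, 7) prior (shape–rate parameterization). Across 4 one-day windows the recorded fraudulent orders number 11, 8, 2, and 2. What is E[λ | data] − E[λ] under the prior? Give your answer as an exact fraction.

57/77

Total count: 11 + 8 + 2 + 2 = 23.
Total exposure: 4 days.
Gamma(α, β) with Poisson data over total exposure Σt gives posterior Gamma(α+Σx, β+Σt) = Gamma(49, 11).
Posterior mean = 49/11 = 49/11; prior mean = 26/7 = 26/7. Difference = 49/11 − 26/7 = 57/77.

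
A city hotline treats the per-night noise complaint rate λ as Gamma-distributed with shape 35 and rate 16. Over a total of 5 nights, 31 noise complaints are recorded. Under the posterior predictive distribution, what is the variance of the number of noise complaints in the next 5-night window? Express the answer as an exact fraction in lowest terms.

Total count 31 over total exposure 5 nights.
By Gamma–Poisson conjugacy, the posterior is Gamma(α + Σx, β + Σt) = Gamma(35 + 31, 16 + 5) = Gamma(66, 21).
The posterior predictive for a window of length T is Negative Binomial with variance T·α'·(β'+T)/β'² = 5·66·26/441 = 2860/147.

2860/147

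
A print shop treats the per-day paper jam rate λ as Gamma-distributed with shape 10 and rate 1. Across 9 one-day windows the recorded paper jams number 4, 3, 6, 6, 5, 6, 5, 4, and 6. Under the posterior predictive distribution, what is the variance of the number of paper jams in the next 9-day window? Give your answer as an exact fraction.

1881/20

Total count: 4 + 3 + 6 + 6 + 5 + 6 + 5 + 4 + 6 = 45.
Total exposure: 9 days.
Conjugate update: add total count to the shape and total exposure to the rate, giving Gamma(55, 10).
The posterior predictive for a window of length T is Negative Binomial with variance T·α'·(β'+T)/β'² = 9·55·19/100 = 1881/20.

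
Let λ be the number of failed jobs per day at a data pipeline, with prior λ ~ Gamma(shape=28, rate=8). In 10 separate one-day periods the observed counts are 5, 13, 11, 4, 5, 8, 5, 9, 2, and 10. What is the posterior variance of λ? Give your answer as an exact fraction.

25/81

Total count: 5 + 13 + 11 + 4 + 5 + 8 + 5 + 9 + 2 + 10 = 72.
Total exposure: 10 days.
The Gamma prior is conjugate for the Poisson rate, so λ | data ~ Gamma(28+72, 8+10) = Gamma(100, 18).
Posterior variance = α'/β'² = 100/324 = 25/81.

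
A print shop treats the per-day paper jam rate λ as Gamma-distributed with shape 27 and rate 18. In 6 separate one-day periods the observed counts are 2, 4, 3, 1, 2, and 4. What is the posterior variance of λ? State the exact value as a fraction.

Total count: 2 + 4 + 3 + 1 + 2 + 4 = 16.
Total exposure: 6 days.
Gamma(α, β) with Poisson data over total exposure Σt gives posterior Gamma(α+Σx, β+Σt) = Gamma(43, 24).
Posterior variance = α'/β'² = 43/576.

43/576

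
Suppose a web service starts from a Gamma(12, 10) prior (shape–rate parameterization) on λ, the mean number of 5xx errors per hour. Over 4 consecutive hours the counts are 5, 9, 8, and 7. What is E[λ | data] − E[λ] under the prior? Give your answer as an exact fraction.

121/70

Total count: 5 + 9 + 8 + 7 = 29.
Total exposure: 4 hours.
Conjugate update: add total count to the shape and total exposure to the rate, giving Gamma(41, 14).
Posterior mean = 41/14 = 41/14; prior mean = 12/10 = 6/5. Difference = 41/14 − 6/5 = 121/70.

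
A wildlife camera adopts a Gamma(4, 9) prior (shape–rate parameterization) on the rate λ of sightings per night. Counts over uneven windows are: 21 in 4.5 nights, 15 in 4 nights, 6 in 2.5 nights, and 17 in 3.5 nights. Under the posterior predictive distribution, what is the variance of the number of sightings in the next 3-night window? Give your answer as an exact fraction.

Total count: 21 + 15 + 6 + 17 = 59.
Total exposure: 4.5 + 4 + 2.5 + 3.5 = 14.5 nights.
Posterior: α' = 4 + 59 = 63, β' = 9 + 14.5 = 47/2.
The posterior predictive for a window of length T is Negative Binomial with variance T·α'·(β'+T)/β'² = 3·63·(53/2)/(2209/4) = 20034/2209.

20034/2209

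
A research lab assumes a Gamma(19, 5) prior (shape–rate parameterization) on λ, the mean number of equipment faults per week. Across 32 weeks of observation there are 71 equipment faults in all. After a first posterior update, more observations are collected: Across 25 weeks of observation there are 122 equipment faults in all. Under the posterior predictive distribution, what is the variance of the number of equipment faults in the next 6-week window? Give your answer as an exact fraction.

Total count 71 over total exposure 32 weeks.
After the first batch: Gamma(19 + 71, 5 + 32) = Gamma(90, 37).
Total count 122 over total exposure 25 weeks.
After the second batch: Gamma(90 + 122, 37 + 25) = Gamma(212, 62).
The posterior predictive for a window of length T is Negative Binomial with variance T·α'·(β'+T)/β'² = 6·212·68/3844 = 21624/961.

21624/961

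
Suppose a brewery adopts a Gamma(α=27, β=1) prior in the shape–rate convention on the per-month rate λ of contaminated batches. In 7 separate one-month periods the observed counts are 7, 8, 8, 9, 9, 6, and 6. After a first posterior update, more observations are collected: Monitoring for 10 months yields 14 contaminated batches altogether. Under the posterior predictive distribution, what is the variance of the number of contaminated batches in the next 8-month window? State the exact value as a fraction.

Total count: 7 + 8 + 8 + 9 + 9 + 6 + 6 = 53.
Total exposure: 7 months.
After the first batch: Gamma(27 + 53, 1 + 7) = Gamma(80, 8).
Total count 14 over total exposure 10 months.
After the second batch: Gamma(80 + 14, 8 + 10) = Gamma(94, 18).
The posterior predictive for a window of length T is Negative Binomial with variance T·α'·(β'+T)/β'² = 8·94·26/324 = 4888/81.

4888/81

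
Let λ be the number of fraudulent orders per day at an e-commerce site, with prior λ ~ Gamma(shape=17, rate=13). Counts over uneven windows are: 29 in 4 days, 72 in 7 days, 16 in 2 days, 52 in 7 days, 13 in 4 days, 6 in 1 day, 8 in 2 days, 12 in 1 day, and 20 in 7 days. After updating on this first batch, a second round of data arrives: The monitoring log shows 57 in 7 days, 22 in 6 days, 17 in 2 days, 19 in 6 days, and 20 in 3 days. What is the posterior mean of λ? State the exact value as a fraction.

95/18

Total count: 29 + 72 + 16 + 52 + 13 + 6 + 8 + 12 + 20 = 228.
Total exposure: 4 + 7 + 2 + 7 + 4 + 1 + 2 + 1 + 7 = 35 days.
After the first batch: Gamma(17 + 228, 13 + 35) = Gamma(245, 48).
Total count: 57 + 22 + 17 + 19 + 20 = 135.
Total exposure: 7 + 6 + 2 + 6 + 3 = 24 days.
After the second batch: Gamma(245 + 135, 48 + 24) = Gamma(380, 72).
Posterior mean = α'/β' = 380/72 = 95/18.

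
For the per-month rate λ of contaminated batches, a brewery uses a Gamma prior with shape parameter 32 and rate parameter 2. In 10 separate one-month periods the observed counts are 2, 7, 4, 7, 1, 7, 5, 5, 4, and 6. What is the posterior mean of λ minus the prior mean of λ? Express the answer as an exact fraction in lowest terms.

-28/3

Total count: 2 + 7 + 4 + 7 + 1 + 7 + 5 + 5 + 4 + 6 = 48.
Total exposure: 10 months.
Gamma(α, β) with Poisson data over total exposure Σt gives posterior Gamma(α+Σx, β+Σt) = Gamma(80, 12).
Posterior mean = 80/12 = 20/3; prior mean = 32/2 = 16. Difference = 20/3 − 16 = -28/3.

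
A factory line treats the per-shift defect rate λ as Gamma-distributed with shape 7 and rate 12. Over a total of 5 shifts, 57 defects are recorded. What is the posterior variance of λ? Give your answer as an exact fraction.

64/289

Total count 57 over total exposure 5 shifts.
Posterior: α' = 7 + 57 = 64, β' = 12 + 5 = 17.
Posterior variance = α'/β'² = 64/289.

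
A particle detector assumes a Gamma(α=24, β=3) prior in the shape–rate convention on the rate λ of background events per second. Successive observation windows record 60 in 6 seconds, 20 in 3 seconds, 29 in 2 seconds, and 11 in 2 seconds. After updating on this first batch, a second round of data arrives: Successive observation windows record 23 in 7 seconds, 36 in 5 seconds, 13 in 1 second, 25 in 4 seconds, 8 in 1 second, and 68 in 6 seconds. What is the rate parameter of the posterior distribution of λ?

40

Total count: 60 + 20 + 29 + 11 = 120.
Total exposure: 6 + 3 + 2 + 2 = 13 seconds.
After the first batch: Gamma(24 + 120, 3 + 13) = Gamma(144, 16).
Total count: 23 + 36 + 13 + 25 + 8 + 68 = 173.
Total exposure: 7 + 5 + 1 + 4 + 1 + 6 = 24 seconds.
After the second batch: Gamma(144 + 173, 16 + 24) = Gamma(317, 40).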